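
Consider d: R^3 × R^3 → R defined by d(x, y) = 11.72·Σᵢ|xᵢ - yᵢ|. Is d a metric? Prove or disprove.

Yes. The L1 (Manhattan) norm induces a metric on R^3, and multiplying a metric by a positive constant 11.72 > 0 preserves all four axioms: non-negativity (11.72·||x-y|| ≥ 0), identity (11.72·||x-y|| = 0 ⟺ ||x-y|| = 0 ⟺ x = y), symmetry (||x-y|| = ||y-x||), and the triangle inequality (11.72·||x-z|| ≤ 11.72·||x-y|| + 11.72·||y-z||). So d is a metric.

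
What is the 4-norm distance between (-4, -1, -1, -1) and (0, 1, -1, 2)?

(Σ|x_i - y_i|^4)^(1/4) = (|-4 - 0|^4 + |-1 - 1|^4 + |-1 - (-1)|^4 + |-1 - 2|^4)^(1/4)
= (4^4 + 2^4 + 0^4 + 3^4)^(1/4) = (256 + 16 + 0 + 81)^(1/4) = (353)^(1/4) ≈ 4.3345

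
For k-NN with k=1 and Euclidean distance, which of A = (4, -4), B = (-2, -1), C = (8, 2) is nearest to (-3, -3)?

Distances: d(A) ≈ 7.0711, d(B) ≈ 2.2361, d(C) ≈ 12.083. Nearest: B = (-2, -1) with distance 2.2361.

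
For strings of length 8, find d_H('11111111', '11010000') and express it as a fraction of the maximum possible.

Differing positions: 3, 5, 6, 7, 8. Hamming distance = 5. The maximum possible Hamming distance for length-8 strings is 8, so d_H/8 = 5/8 = 0.625.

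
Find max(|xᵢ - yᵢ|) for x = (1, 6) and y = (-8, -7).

max(|x_i - y_i|) = max(|1 - (-8)|, |6 - (-7)|) = max(9, 13) = 13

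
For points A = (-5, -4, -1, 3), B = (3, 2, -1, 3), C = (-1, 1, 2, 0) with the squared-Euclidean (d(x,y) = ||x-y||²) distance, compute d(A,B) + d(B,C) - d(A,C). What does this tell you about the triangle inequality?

d(A,B) = 8² + 6² + 0² + 0² = 100, d(B,C) = 4² + 1² + 3² + 3² = 35, d(A,C) = 4² + 5² + 3² + 3² = 59.
d(A,B) + d(B,C) - d(A,C) = 100 + 35 - 59 = 135 - 59 = 76. This is ≥ 0, so the triangle inequality holds for these points.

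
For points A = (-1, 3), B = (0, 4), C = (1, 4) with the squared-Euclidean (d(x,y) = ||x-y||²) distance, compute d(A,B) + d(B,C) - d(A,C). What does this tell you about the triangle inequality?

d(A,B) = 1² + 1² = 2, d(B,C) = 1² + 0² = 1, d(A,C) = 2² + 1² = 5.
d(A,B) + d(B,C) - d(A,C) = 2 + 1 - 5 = 3 - 5 = -2. This is < 0, so the triangle inequality FAILS for these points (squared-Euclidean is not a metric).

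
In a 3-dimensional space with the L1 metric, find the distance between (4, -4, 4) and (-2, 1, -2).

Σ|x_i - y_i| = |4 - (-2)| + |-4 - 1| + |4 - (-2)| = 6 + 5 + 6 = 17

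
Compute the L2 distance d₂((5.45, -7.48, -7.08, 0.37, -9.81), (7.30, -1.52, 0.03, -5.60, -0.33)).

√(Σ(x_i - y_i)²) = √((5.45 - 7.3)² + (-7.48 - (-1.52))² + (-7.08 - 0.03)² + (0.37 - (-5.6))² + (-9.81 - (-0.33))²)
= √((-1.85)² + (-5.96)² + (-7.11)² + 5.97² + (-9.48)²) = √(3.4225 + 35.5216 + 50.5521 + 35.6409 + 89.8704) = √215.0075 ≈ 14.6631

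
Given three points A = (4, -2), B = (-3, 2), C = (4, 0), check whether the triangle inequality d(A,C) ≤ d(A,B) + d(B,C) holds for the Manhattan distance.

d(A,B) = 7 + 4 = 11, d(B,C) = 7 + 2 = 9, d(A,C) = 0 + 2 = 2.
d(A,C) = 2 ≤ 11 + 9 = 20. Triangle inequality is satisfied.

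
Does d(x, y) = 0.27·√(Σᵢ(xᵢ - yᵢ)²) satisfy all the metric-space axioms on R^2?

Yes. The L2 (Euclidean) norm induces a metric on R^2, and multiplying a metric by a positive constant 0.27 > 0 preserves all four axioms: non-negativity (0.27·||x-y|| ≥ 0), identity (0.27·||x-y|| = 0 ⟺ ||x-y|| = 0 ⟺ x = y), symmetry (||x-y|| = ||y-x||), and the triangle inequality (0.27·||x-z|| ≤ 0.27·||x-y|| + 0.27·||y-z||). So d is a metric.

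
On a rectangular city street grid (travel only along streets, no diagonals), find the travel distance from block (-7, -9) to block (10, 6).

Σ|x_i - y_i| = |-7 - 10| + |-9 - 6| = 17 + 15 = 32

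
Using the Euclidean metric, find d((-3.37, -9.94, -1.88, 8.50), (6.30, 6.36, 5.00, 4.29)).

√(Σ(x_i - y_i)²) = √((-3.37 - 6.3)² + (-9.94 - 6.36)² + (-1.88 - 5)² + (8.5 - 4.29)²)
= √((-9.67)² + (-16.3)² + (-6.88)² + 4.21²) = √(93.5089 + 265.69 + 47.3344 + 17.7241) = √424.2574 ≈ 20.5975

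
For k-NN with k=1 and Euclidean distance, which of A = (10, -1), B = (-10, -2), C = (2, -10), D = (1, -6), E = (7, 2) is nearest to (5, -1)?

Distances: d(A) = 5, d(B) ≈ 15.0333, d(C) ≈ 9.4868, d(D) ≈ 6.4031, d(E) ≈ 3.6056. Nearest: E = (7, 2) with distance 3.6056.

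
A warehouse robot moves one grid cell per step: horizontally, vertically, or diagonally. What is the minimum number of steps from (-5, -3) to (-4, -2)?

max(|x_i - y_i|) = max(|-5 - (-4)|, |-3 - (-2)|) = max(1, 1) = 1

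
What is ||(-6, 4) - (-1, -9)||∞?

max(|x_i - y_i|) = max(|-6 - (-1)|, |4 - (-9)|) = max(5, 13) = 13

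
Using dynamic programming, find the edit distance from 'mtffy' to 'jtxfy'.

Let D[i][j] be the edit distance between the first i characters of 'mtffy' and the first j characters of 'jtxfy', with D[i][0] = i, D[0][j] = j, and D[i][j] = D[i-1][j-1] if the characters match, else 1 + min(D[i-1][j], D[i][j-1], D[i-1][j-1]). Filling the table (rows: prefixes of 'mtffy', columns: prefixes of 'jtxfy'):
     ε  j  t  x  f  y
  ε  0  1  2  3  4  5
  m  1  1  2  3  4  5
  t  2  2  1  2  3  4
  f  3  3  2  2  2  3
  f  4  4  3  3  2  3
  y  5  5  4  4  3  2
The bottom-right entry gives D[5][5] = 2, so no sequence of fewer than 2 edits works. Backtracking through the table gives one optimal edit sequence (2 edits):
  mtffy → jtffy (sub m→j @1)
  jtffy → jtxfy (sub f→x @3)
Edit distance = 2.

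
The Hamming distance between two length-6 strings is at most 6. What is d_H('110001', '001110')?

Differing positions: 1, 2, 3, 4, 5, 6. Hamming distance = 6. The maximum possible Hamming distance for length-6 strings is 6, so d_H/6 = 6/6 = 1.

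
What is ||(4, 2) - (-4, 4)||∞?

max(|x_i - y_i|) = max(|4 - (-4)|, |2 - 4|) = max(8, 2) = 8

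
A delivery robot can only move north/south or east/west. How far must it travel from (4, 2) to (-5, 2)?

Σ|x_i - y_i| = |4 - (-5)| + |2 - 2| = 9 + 0 = 9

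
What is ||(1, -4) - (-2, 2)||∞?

max(|x_i - y_i|) = max(|1 - (-2)|, |-4 - 2|) = max(3, 6) = 6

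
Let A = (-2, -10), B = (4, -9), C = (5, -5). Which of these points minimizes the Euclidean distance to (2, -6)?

Distances: d(A) ≈ 5.6569, d(B) ≈ 3.6056, d(C) ≈ 3.1623. Nearest: C = (5, -5) with distance 3.1623.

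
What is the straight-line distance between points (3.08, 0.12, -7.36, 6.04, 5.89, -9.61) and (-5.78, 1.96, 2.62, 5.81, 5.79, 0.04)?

√(Σ(x_i - y_i)²) = √((3.08 - (-5.78))² + (0.12 - 1.96)² + (-7.36 - 2.62)² + (6.04 - 5.81)² + (5.89 - 5.79)² + (-9.61 - 0.04)²)
= √(8.86² + (-1.84)² + (-9.98)² + 0.23² + 0.1² + (-9.65)²) = √(78.4996 + 3.3856 + 99.6004 + 0.0529 + 0.01 + 93.1225) = √274.671 ≈ 16.5732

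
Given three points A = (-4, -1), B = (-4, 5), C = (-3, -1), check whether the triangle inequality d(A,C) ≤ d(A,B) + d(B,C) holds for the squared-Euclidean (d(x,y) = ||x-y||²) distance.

d(A,B) = 0² + 6² = 36, d(B,C) = 1² + 6² = 37, d(A,C) = 1² + 0² = 1.
d(A,C) = 1 ≤ 36 + 37 = 73. Triangle inequality is satisfied.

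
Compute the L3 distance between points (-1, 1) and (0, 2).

(Σ|x_i - y_i|^3)^(1/3) = (|-1 - 0|^3 + |1 - 2|^3)^(1/3)
= (1^3 + 1^3)^(1/3) = (1 + 1)^(1/3) = (2)^(1/3) ≈ 1.2599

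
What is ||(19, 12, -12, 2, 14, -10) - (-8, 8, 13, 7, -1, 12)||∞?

max(|x_i - y_i|) = max(|19 - (-8)|, |12 - 8|, |-12 - 13|, |2 - 7|, |14 - (-1)|, |-10 - 12|) = max(27, 4, 25, 5, 15, 22) = 27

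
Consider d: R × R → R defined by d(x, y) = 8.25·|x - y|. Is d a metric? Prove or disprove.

Yes. Since |x - y| is a metric on R and 8.25 > 0, the positive scalar multiple 8.25·|x - y| is also a metric: scaling by a positive constant preserves non-negativity, identity (d=0 ⟺ |x-y|=0 ⟺ x=y), symmetry, and the triangle inequality.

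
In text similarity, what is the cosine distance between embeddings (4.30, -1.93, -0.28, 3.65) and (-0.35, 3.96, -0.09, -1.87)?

With u = (4.30, -1.93, -0.28, 3.65), v = (-0.35, 3.96, -0.09, -1.87):
u·v = 4.3·(-0.35) + (-1.93)·3.96 + (-0.28)·(-0.09) + 3.65·(-1.87) = (-1.505) + (-7.6428) + 0.0252 + (-6.8255) = -15.9481.
|u| = √(4.3² + (-1.93)² + (-0.28)² + 3.65²) = √(18.49 + 3.7249 + 0.0784 + 13.3225) = √35.6158, |v| = √((-0.35)² + 3.96² + (-0.09)² + (-1.87)²) = √(0.1225 + 15.6816 + 0.0081 + 3.4969) = √19.3091.
cos θ = (u·v)/(|u||v|) = -15.9481/(√35.6158·√19.3091) ≈ -0.6081
Cosine distance = 1 - cos θ ≈ 1 - (-0.6081) = 1.6081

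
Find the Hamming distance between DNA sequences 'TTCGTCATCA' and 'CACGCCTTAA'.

Differing positions: 1, 2, 5, 7, 9. Hamming distance = 5.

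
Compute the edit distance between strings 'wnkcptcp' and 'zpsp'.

Let D[i][j] be the edit distance between the first i characters of 'wnkcptcp' and the first j characters of 'zpsp', with D[i][0] = i, D[0][j] = j, and D[i][j] = D[i-1][j-1] if the characters match, else 1 + min(D[i-1][j], D[i][j-1], D[i-1][j-1]). Filling the table (rows: prefixes of 'wnkcptcp', columns: prefixes of 'zpsp'):
     ε  z  p  s  p
  ε  0  1  2  3  4
  w  1  1  2  3  4
  n  2  2  2  3  4
  k  3  3  3  3  4
  c  4  4  4  4  4
  p  5  5  4  5  4
  t  6  6  5  5  5
  c  7  7  6  6  6
  p  8  8  7  7  6
The bottom-right entry gives D[8][4] = 6, so no sequence of fewer than 6 edits works. Backtracking through the table gives one optimal edit sequence (6 edits):
  wnkcptcp → nkcptcp (del w @1)
  nkcptcp → kcptcp (del n @1)
  kcptcp → cptcp (del k @1)
  cptcp → zptcp (sub c→z @1)
  zptcp → zpcp (del t @3)
  zpcp → zpsp (sub c→s @3)
Edit distance = 6.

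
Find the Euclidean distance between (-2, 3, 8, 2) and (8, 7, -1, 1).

√(Σ(x_i - y_i)²) = √((-2 - 8)² + (3 - 7)² + (8 - (-1))² + (2 - 1)²)
= √((-10)² + (-4)² + 9² + 1²) = √(100 + 16 + 81 + 1) = √198 ≈ 14.0712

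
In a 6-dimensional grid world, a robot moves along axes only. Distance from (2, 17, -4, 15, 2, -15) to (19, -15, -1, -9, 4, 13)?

Σ|x_i - y_i| = |2 - 19| + |17 - (-15)| + |-4 - (-1)| + |15 - (-9)| + |2 - 4| + |-15 - 13| = 17 + 32 + 3 + 24 + 2 + 28 = 106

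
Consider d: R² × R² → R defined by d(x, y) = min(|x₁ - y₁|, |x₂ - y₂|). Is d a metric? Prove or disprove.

No. d fails identity of indiscernibles: take x = (-2, 0) and y = (-2, 3). Then d(x,y) = min(|-2 - (-2)|, |0 - 3|) = min(0, 3) = 0, yet x ≠ y.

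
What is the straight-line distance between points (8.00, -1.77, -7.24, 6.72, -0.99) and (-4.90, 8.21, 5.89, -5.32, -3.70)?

√(Σ(x_i - y_i)²) = √((8 - (-4.9))² + (-1.77 - 8.21)² + (-7.24 - 5.89)² + (6.72 - (-5.32))² + (-0.99 - (-3.7))²)
= √(12.9² + (-9.98)² + (-13.13)² + 12.04² + 2.71²) = √(166.41 + 99.6004 + 172.3969 + 144.9616 + 7.3441) = √590.713 ≈ 24.3046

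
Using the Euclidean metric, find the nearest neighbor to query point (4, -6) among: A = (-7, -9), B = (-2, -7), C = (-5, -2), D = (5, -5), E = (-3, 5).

Distances: d(A) ≈ 11.4018, d(B) ≈ 6.0828, d(C) ≈ 9.8489, d(D) ≈ 1.4142, d(E) ≈ 13.0384. Nearest: D = (5, -5) with distance 1.4142.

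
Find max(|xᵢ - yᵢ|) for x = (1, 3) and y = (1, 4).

max(|x_i - y_i|) = max(|1 - 1|, |3 - 4|) = max(0, 1) = 1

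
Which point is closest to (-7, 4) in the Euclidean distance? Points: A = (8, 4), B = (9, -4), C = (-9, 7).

Distances: d(A) = 15, d(B) ≈ 17.8885, d(C) ≈ 3.6056. Nearest: C = (-9, 7) with distance 3.6056.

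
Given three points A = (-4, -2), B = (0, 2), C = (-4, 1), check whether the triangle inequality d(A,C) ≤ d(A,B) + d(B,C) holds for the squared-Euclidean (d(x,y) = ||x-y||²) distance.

d(A,B) = 4² + 4² = 32, d(B,C) = 4² + 1² = 17, d(A,C) = 0² + 3² = 9.
d(A,C) = 9 ≤ 32 + 17 = 49. Triangle inequality is satisfied.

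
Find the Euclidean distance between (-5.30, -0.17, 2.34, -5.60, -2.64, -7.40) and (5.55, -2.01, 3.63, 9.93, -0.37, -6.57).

√(Σ(x_i - y_i)²) = √((-5.3 - 5.55)² + (-0.17 - (-2.01))² + (2.34 - 3.63)² + (-5.6 - 9.93)² + (-2.64 - (-0.37))² + (-7.4 - (-6.57))²)
= √((-10.85)² + 1.84² + (-1.29)² + (-15.53)² + (-2.27)² + (-0.83)²) = √(117.7225 + 3.3856 + 1.6641 + 241.1809 + 5.1529 + 0.6889) = √369.7949 ≈ 19.2301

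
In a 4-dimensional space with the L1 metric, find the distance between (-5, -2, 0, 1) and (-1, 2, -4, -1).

Σ|x_i - y_i| = |-5 - (-1)| + |-2 - 2| + |0 - (-4)| + |1 - (-1)| = 4 + 4 + 4 + 2 = 14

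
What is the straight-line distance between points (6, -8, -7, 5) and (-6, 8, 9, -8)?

√(Σ(x_i - y_i)²) = √((6 - (-6))² + (-8 - 8)² + (-7 - 9)² + (5 - (-8))²)
= √(12² + (-16)² + (-16)² + 13²) = √(144 + 256 + 256 + 169) = √825 ≈ 28.7228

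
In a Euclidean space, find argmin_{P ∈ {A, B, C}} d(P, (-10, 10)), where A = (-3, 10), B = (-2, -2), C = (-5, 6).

Distances: d(A) = 7, d(B) ≈ 14.4222, d(C) ≈ 6.4031. Nearest: C = (-5, 6) with distance 6.4031.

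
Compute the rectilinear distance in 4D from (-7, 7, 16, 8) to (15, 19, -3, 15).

Σ|x_i - y_i| = |-7 - 15| + |7 - 19| + |16 - (-3)| + |8 - 15| = 22 + 12 + 19 + 7 = 60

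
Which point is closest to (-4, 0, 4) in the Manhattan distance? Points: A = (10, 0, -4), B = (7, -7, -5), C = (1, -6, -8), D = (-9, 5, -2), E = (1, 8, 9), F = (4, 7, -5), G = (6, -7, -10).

Distances: d(A) = 22, d(B) = 27, d(C) = 23, d(D) = 16, d(E) = 18, d(F) = 24, d(G) = 31. Nearest: D = (-9, 5, -2) with distance 16.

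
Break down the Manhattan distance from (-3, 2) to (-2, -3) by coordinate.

Σ|x_i - y_i| = |-3 - (-2)| + |2 - (-3)| = 1 + 5 = 6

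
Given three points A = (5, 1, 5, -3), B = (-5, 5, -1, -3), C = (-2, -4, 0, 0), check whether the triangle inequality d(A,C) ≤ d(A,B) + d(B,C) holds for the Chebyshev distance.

d(A,B) = max(10, 4, 6, 0) = 10, d(B,C) = max(3, 9, 1, 3) = 9, d(A,C) = max(7, 5, 5, 3) = 7.
d(A,C) = 7 ≤ 10 + 9 = 19. Triangle inequality is satisfied.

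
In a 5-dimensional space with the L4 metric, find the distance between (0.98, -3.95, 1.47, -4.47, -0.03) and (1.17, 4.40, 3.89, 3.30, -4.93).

(Σ|x_i - y_i|^4)^(1/4) = (|0.98 - 1.17|^4 + |-3.95 - 4.4|^4 + |1.47 - 3.89|^4 + |-4.47 - 3.3|^4 + |-0.03 - (-4.93)|^4)^(1/4)
= (0.19^4 + 8.35^4 + 2.42^4 + 7.77^4 + 4.9^4)^(1/4) ≈ (0.0013 + 4861.227 + 34.2974 + 3644.8871 + 576.4801)^(1/4) = (9116.8929)^(1/4) ≈ 9.7715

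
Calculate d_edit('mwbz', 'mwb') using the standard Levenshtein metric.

Let D[i][j] be the edit distance between the first i characters of 'mwbz' and the first j characters of 'mwb', with D[i][0] = i, D[0][j] = j, and D[i][j] = D[i-1][j-1] if the characters match, else 1 + min(D[i-1][j], D[i][j-1], D[i-1][j-1]). Filling the table (rows: prefixes of 'mwbz', columns: prefixes of 'mwb'):
     ε  m  w  b
  ε  0  1  2  3
  m  1  0  1  2
  w  2  1  0  1
  b  3  2  1  0
  z  4  3  2  1
The bottom-right entry gives D[4][3] = 1, so no sequence of fewer than 1 edit works. Backtracking through the table gives one optimal edit sequence (1 edit):
  mwbz → mwb (del z @4)
Edit distance = 1.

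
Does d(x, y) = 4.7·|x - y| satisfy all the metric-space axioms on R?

Yes. Since |x - y| is a metric on R and 4.7 > 0, the positive scalar multiple 4.7·|x - y| is also a metric: scaling by a positive constant preserves non-negativity, identity (d=0 ⟺ |x-y|=0 ⟺ x=y), symmetry, and the triangle inequality.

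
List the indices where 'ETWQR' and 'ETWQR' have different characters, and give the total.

Differing positions: none. Hamming distance = 0.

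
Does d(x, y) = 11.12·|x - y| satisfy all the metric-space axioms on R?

Yes. Since |x - y| is a metric on R and 11.12 > 0, the positive scalar multiple 11.12·|x - y| is also a metric: scaling by a positive constant preserves non-negativity, identity (d=0 ⟺ |x-y|=0 ⟺ x=y), symmetry, and the triangle inequality.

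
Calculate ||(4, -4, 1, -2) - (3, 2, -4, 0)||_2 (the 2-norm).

(Σ|x_i - y_i|^2)^(1/2) = (|4 - 3|^2 + |-4 - 2|^2 + |1 - (-4)|^2 + |-2 - 0|^2)^(1/2)
= (1^2 + 6^2 + 5^2 + 2^2)^(1/2) = (1 + 36 + 25 + 4)^(1/2) = (66)^(1/2) ≈ 8.124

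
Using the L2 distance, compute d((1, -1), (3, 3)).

(Σ|x_i - y_i|^2)^(1/2) = (|1 - 3|^2 + |-1 - 3|^2)^(1/2)
= (2^2 + 4^2)^(1/2) = (4 + 16)^(1/2) = (20)^(1/2) ≈ 4.4721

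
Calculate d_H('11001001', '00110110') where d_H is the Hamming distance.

Differing positions: 1, 2, 3, 4, 5, 6, 7, 8. Hamming distance = 8.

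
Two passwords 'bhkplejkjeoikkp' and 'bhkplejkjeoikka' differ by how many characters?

Differing positions: 15. Hamming distance = 1.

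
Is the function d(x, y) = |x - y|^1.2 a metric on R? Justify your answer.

No. d(x,y) = |x-y|^1.2 fails the triangle inequality since p = 1.2 > 1. Counterexample: x = -3, y = 0, z = 1. d(x,z) = |-3 - 1|^1.2 = 4^1.2 ≈ 5.278, but d(x,y) + d(y,z) = 3^1.2 + 1^1.2 ≈ 3.7372 + 1 = 4.7372. Since 5.278 > 4.7372, the triangle inequality is violated.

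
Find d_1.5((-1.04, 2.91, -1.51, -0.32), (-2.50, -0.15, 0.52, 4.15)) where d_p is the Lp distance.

(Σ|x_i - y_i|^1.5)^(1/1.5) = (|-1.04 - (-2.5)|^1.5 + |2.91 - (-0.15)|^1.5 + |-1.51 - 0.52|^1.5 + |-0.32 - 4.15|^1.5)^(1/1.5)
= (1.46^1.5 + 3.06^1.5 + 2.03^1.5 + 4.47^1.5)^(1/1.5) ≈ (1.7641 + 5.3528 + 2.8923 + 9.4506)^(1/1.5) = (19.4598)^(1/1.5) ≈ 7.2348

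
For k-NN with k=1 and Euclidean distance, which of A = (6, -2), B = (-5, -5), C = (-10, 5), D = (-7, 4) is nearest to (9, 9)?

Distances: d(A) ≈ 11.4018, d(B) ≈ 19.799, d(C) ≈ 19.4165, d(D) ≈ 16.7631. Nearest: A = (6, -2) with distance 11.4018.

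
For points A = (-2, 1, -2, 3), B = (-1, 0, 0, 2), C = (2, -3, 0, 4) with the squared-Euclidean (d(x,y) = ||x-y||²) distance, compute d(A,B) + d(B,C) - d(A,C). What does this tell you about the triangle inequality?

d(A,B) = 1² + 1² + 2² + 1² = 7, d(B,C) = 3² + 3² + 0² + 2² = 22, d(A,C) = 4² + 4² + 2² + 1² = 37.
d(A,B) + d(B,C) - d(A,C) = 7 + 22 - 37 = 29 - 37 = -8. This is < 0, so the triangle inequality FAILS for these points (squared-Euclidean is not a metric).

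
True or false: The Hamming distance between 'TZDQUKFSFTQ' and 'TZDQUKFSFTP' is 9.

Differing positions: 11. Hamming distance = 1, so the claim that d_H = 9 is false.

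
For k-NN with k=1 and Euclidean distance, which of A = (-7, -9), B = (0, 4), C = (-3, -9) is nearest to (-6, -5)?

Distances: d(A) ≈ 4.1231, d(B) ≈ 10.8167, d(C) = 5. Nearest: A = (-7, -9) with distance 4.1231.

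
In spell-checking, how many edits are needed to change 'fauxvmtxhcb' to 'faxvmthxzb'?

Let D[i][j] be the edit distance between the first i characters of 'fauxvmtxhcb' and the first j characters of 'faxvmthxzb', with D[i][0] = i, D[0][j] = j, and D[i][j] = D[i-1][j-1] if the characters match, else 1 + min(D[i-1][j], D[i][j-1], D[i-1][j-1]). Filling the table (rows: prefixes of 'fauxvmtxhcb', columns: prefixes of 'faxvmthxzb'):
     ε  f  a  x  v  m  t  h  x  z  b
  ε  0  1  2  3  4  5  6  7  8  9 10
  f  1  0  1  2  3  4  5  6  7  8  9
  a  2  1  0  1  2  3  4  5  6  7  8
  u  3  2  1  1  2  3  4  5  6  7  8
  x  4  3  2  1  2  3  4  5  5  6  7
  v  5  4  3  2  1  2  3  4  5  6  7
  m  6  5  4  3  2  1  2  3  4  5  6
  t  7  6  5  4  3  2  1  2  3  4  5
  x  8  7  6  5  4  3  2  2  2  3  4
  h  9  8  7  6  5  4  3  2  3  3  4
  c 10  9  8  7  6  5  4  3  3  4  4
  b 11 10  9  8  7  6  5  4  4  4  4
The bottom-right entry gives D[11][10] = 4, so no sequence of fewer than 4 edits works. Backtracking through the table gives one optimal edit sequence (4 edits):
  fauxvmtxhcb → faxvmtxhcb (del u @3)
  faxvmtxhcb → faxvmthhcb (sub x→h @7)
  faxvmthhcb → faxvmthxcb (sub h→x @8)
  faxvmthxcb → faxvmthxzb (sub c→z @9)
Edit distance = 4.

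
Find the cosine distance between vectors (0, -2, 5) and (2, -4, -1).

With u = (0, -2, 5), v = (2, -4, -1):
u·v = 0·2 + (-2)·(-4) + 5·(-1) = 0 + 8 + (-5) = 3.
|u| = √(0² + (-2)² + 5²) = √29, |v| = √(2² + (-4)² + (-1)²) = √21, so |u||v| = √(29·21) = √609.
cos θ = (u·v)/(|u||v|) = 3/√609 ≈ 0.1216
Cosine distance = 1 - cos θ ≈ 1 - 0.1216 = 0.8784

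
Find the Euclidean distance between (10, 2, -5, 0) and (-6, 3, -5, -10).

√(Σ(x_i - y_i)²) = √((10 - (-6))² + (2 - 3)² + (-5 - (-5))² + (0 - (-10))²)
= √(16² + (-1)² + 0² + 10²) = √(256 + 1 + 0 + 100) = √357 ≈ 18.8944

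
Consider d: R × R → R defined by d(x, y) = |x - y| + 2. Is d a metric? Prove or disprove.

No. d fails identity of indiscernibles (specifically d(x,x) = 0): d(-2, -2) = |-2 - (-2)| + 2 = 0 + 2 = 2 ≠ 0.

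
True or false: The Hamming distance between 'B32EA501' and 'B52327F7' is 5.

Differing positions: 2, 4, 5, 6, 7, 8. Hamming distance = 6, so the claim that d_H = 5 is false.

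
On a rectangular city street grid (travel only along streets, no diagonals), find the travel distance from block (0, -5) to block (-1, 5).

Σ|x_i - y_i| = |0 - (-1)| + |-5 - 5| = 1 + 10 = 11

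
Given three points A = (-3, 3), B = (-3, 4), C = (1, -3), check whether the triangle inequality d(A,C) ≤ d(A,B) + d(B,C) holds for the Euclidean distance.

d(A,B) = √(0² + 1²) = √1 = 1, d(B,C) = √(4² + 7²) = √65 ≈ 8.0623, d(A,C) = √(4² + 6²) = √52 ≈ 7.2111.
d(A,C) ≈ 7.2111 ≤ 1 + 8.0623 = 9.0623. Triangle inequality is satisfied.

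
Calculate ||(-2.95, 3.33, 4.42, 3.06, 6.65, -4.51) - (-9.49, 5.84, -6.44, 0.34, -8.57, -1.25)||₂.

√(Σ(x_i - y_i)²) = √((-2.95 - (-9.49))² + (3.33 - 5.84)² + (4.42 - (-6.44))² + (3.06 - 0.34)² + (6.65 - (-8.57))² + (-4.51 - (-1.25))²)
= √(6.54² + (-2.51)² + 10.86² + 2.72² + 15.22² + (-3.26)²) = √(42.7716 + 6.3001 + 117.9396 + 7.3984 + 231.6484 + 10.6276) = √416.6857 ≈ 20.4129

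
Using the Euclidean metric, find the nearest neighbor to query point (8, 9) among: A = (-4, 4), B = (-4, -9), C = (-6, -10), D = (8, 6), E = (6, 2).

Distances: d(A) = 13, d(B) ≈ 21.6333, d(C) ≈ 23.6008, d(D) = 3, d(E) ≈ 7.2801. Nearest: D = (8, 6) with distance 3.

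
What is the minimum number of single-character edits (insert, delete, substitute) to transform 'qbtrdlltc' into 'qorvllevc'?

Let D[i][j] be the edit distance between the first i characters of 'qbtrdlltc' and the first j characters of 'qorvllevc', with D[i][0] = i, D[0][j] = j, and D[i][j] = D[i-1][j-1] if the characters match, else 1 + min(D[i-1][j], D[i][j-1], D[i-1][j-1]). Filling the table (rows: prefixes of 'qbtrdlltc', columns: prefixes of 'qorvllevc'):
     ε  q  o  r  v  l  l  e  v  c
  ε  0  1  2  3  4  5  6  7  8  9
  q  1  0  1  2  3  4  5  6  7  8
  b  2  1  1  2  3  4  5  6  7  8
  t  3  2  2  2  3  4  5  6  7  8
  r  4  3  3  2  3  4  5  6  7  8
  d  5  4  4  3  3  4  5  6  7  8
  l  6  5  5  4  4  3  4  5  6  7
  l  7  6  6  5  5  4  3  4  5  6
  t  8  7  7  6  6  5  4  4  5  6
  c  9  8  8  7  7  6  5  5  5  5
The bottom-right entry gives D[9][9] = 5, so no sequence of fewer than 5 edits works. Backtracking through the table gives one optimal edit sequence (5 edits):
  qbtrdlltc → qtrdlltc (del b @2)
  qtrdlltc → qordlltc (sub t→o @2)
  qordlltc → qorvlltc (sub d→v @4)
  qorvlltc → qorvlletc (ins e @7)
  qorvlletc → qorvllevc (sub t→v @8)
Edit distance = 5.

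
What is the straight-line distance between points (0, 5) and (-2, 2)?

√(Σ(x_i - y_i)²) = √((0 - (-2))² + (5 - 2)²)
= √(2² + 3²) = √(4 + 9) = √13 ≈ 3.6056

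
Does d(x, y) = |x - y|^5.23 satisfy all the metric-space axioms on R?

No. d(x,y) = |x-y|^5.23 fails the triangle inequality since p = 5.23 > 1. Counterexample: x = -2, y = 4, z = 10. d(x,z) = |-2 - 10|^5.23 = 12^5.23 ≈ 440674.4964, but d(x,y) + d(y,z) = 6^5.23 + 6^5.23 ≈ 11741.7016 + 11741.7016 = 23483.4032. Since 440674.4964 > 23483.4032, the triangle inequality is violated.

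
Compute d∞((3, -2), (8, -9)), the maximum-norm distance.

max(|x_i - y_i|) = max(|3 - 8|, |-2 - (-9)|) = max(5, 7) = 7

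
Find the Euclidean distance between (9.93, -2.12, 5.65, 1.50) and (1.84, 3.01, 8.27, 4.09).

√(Σ(x_i - y_i)²) = √((9.93 - 1.84)² + (-2.12 - 3.01)² + (5.65 - 8.27)² + (1.5 - 4.09)²)
= √(8.09² + (-5.13)² + (-2.62)² + (-2.59)²) = √(65.4481 + 26.3169 + 6.8644 + 6.7081) = √105.3375 ≈ 10.2634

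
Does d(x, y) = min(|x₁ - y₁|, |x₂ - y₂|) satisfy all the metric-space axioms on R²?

No. d fails identity of indiscernibles: take x = (4, 0) and y = (4, 9). Then d(x,y) = min(|4 - 4|, |0 - 9|) = min(0, 9) = 0, yet x ≠ y.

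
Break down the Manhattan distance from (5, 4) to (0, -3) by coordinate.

Σ|x_i - y_i| = |5 - 0| + |4 - (-3)| = 5 + 7 = 12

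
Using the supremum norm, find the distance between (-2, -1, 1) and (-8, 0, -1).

max(|x_i - y_i|) = max(|-2 - (-8)|, |-1 - 0|, |1 - (-1)|) = max(6, 1, 2) = 6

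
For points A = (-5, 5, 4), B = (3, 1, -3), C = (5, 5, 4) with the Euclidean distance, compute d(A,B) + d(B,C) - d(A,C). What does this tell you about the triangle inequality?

d(A,B) = √(8² + 4² + 7²) = √129 ≈ 11.3578, d(B,C) = √(2² + 4² + 7²) = √69 ≈ 8.3066, d(A,C) = √(10² + 0² + 0²) = √100 = 10.
d(A,B) + d(B,C) - d(A,C) = 11.3578 + 8.3066 - 10 = 19.6644 - 10 = 9.6644 (to 4 decimal places). This is ≥ 0, so the triangle inequality holds for these points.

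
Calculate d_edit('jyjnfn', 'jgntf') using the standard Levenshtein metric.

Let D[i][j] be the edit distance between the first i characters of 'jyjnfn' and the first j characters of 'jgntf', with D[i][0] = i, D[0][j] = j, and D[i][j] = D[i-1][j-1] if the characters match, else 1 + min(D[i-1][j], D[i][j-1], D[i-1][j-1]). Filling the table (rows: prefixes of 'jyjnfn', columns: prefixes of 'jgntf'):
     ε  j  g  n  t  f
  ε  0  1  2  3  4  5
  j  1  0  1  2  3  4
  y  2  1  1  2  3  4
  j  3  2  2  2  3  4
  n  4  3  3  2  3  4
  f  5  4  4  3  3  3
  n  6  5  5  4  4  4
The bottom-right entry gives D[6][5] = 4, so no sequence of fewer than 4 edits works. Backtracking through the table gives one optimal edit sequence (4 edits):
  jyjnfn → jjnfn (del y @2)
  jjnfn → jgnfn (sub j→g @2)
  jgnfn → jgntn (sub f→t @4)
  jgntn → jgntf (sub n→f @5)
Edit distance = 4.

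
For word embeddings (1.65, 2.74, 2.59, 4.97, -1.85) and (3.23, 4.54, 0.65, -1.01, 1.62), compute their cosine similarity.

With u = (1.65, 2.74, 2.59, 4.97, -1.85), v = (3.23, 4.54, 0.65, -1.01, 1.62):
u·v = 1.65·3.23 + 2.74·4.54 + 2.59·0.65 + 4.97·(-1.01) + (-1.85)·1.62 = 5.3295 + 12.4396 + 1.6835 + (-5.0197) + (-2.997) = 11.4359.
|u| = √(1.65² + 2.74² + 2.59² + 4.97² + (-1.85)²) = √(2.7225 + 7.5076 + 6.7081 + 24.7009 + 3.4225) = √45.0616, |v| = √(3.23² + 4.54² + 0.65² + (-1.01)² + 1.62²) = √(10.4329 + 20.6116 + 0.4225 + 1.0201 + 2.6244) = √35.1115.
cos θ = (u·v)/(|u||v|) = 11.4359/(√45.0616·√35.1115) ≈ 0.2875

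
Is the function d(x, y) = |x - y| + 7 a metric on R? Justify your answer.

No. d fails identity of indiscernibles (specifically d(x,x) = 0): d(-8, -8) = |-8 - (-8)| + 7 = 0 + 7 = 7 ≠ 0.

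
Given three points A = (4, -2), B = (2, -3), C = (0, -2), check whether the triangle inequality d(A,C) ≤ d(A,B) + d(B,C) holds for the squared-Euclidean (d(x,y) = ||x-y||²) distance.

d(A,B) = 2² + 1² = 5, d(B,C) = 2² + 1² = 5, d(A,C) = 4² + 0² = 16.
d(A,C) = 16 > 5 + 5 = 10. Triangle inequality is VIOLATED. (Squared-Euclidean is not a metric — this is a counterexample.)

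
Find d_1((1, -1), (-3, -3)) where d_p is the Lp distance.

Σ|x_i - y_i| = |1 - (-3)| + |-1 - (-3)| = 4 + 2 = 6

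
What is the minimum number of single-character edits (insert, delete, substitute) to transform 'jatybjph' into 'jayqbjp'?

Let D[i][j] be the edit distance between the first i characters of 'jatybjph' and the first j characters of 'jayqbjp', with D[i][0] = i, D[0][j] = j, and D[i][j] = D[i-1][j-1] if the characters match, else 1 + min(D[i-1][j], D[i][j-1], D[i-1][j-1]). Filling the table (rows: prefixes of 'jatybjph', columns: prefixes of 'jayqbjp'):
     ε  j  a  y  q  b  j  p
  ε  0  1  2  3  4  5  6  7
  j  1  0  1  2  3  4  5  6
  a  2  1  0  1  2  3  4  5
  t  3  2  1  1  2  3  4  5
  y  4  3  2  1  2  3  4  5
  b  5  4  3  2  2  2  3  4
  j  6  5  4  3  3  3  2  3
  p  7  6  5  4  4  4  3  2
  h  8  7  6  5  5  5  4  3
The bottom-right entry gives D[8][7] = 3, so no sequence of fewer than 3 edits works. Backtracking through the table gives one optimal edit sequence (3 edits):
  jatybjph → jayybjph (sub t→y @3)
  jayybjph → jayqbjph (sub y→q @4)
  jayqbjph → jayqbjp (del h @8)
Edit distance = 3.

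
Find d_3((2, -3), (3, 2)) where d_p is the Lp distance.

(Σ|x_i - y_i|^3)^(1/3) = (|2 - 3|^3 + |-3 - 2|^3)^(1/3)
= (1^3 + 5^3)^(1/3) = (1 + 125)^(1/3) = (126)^(1/3) ≈ 5.0133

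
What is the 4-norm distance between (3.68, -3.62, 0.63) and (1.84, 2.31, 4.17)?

(Σ|x_i - y_i|^4)^(1/4) = (|3.68 - 1.84|^4 + |-3.62 - 2.31|^4 + |0.63 - 4.17|^4)^(1/4)
= (1.84^4 + 5.93^4 + 3.54^4)^(1/4) ≈ (11.4623 + 1236.5702 + 157.041)^(1/4) = (1405.0735)^(1/4) ≈ 6.1224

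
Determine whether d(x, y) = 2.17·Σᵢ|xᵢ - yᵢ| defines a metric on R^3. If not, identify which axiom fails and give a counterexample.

Yes. The L1 (Manhattan) norm induces a metric on R^3, and multiplying a metric by a positive constant 2.17 > 0 preserves all four axioms: non-negativity (2.17·||x-y|| ≥ 0), identity (2.17·||x-y|| = 0 ⟺ ||x-y|| = 0 ⟺ x = y), symmetry (||x-y|| = ||y-x||), and the triangle inequality (2.17·||x-z|| ≤ 2.17·||x-y|| + 2.17·||y-z||). So d is a metric.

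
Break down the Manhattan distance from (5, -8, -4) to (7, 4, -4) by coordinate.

Σ|x_i - y_i| = |5 - 7| + |-8 - 4| + |-4 - (-4)| = 2 + 12 + 0 = 14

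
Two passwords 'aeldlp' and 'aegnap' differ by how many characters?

Differing positions: 3, 4, 5. Hamming distance = 3.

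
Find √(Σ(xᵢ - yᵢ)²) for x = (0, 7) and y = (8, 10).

√(Σ(x_i - y_i)²) = √((0 - 8)² + (7 - 10)²)
= √((-8)² + (-3)²) = √(64 + 9) = √73 ≈ 8.544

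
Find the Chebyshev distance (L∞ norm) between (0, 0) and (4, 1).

max(|x_i - y_i|) = max(|0 - 4|, |0 - 1|) = max(4, 1) = 4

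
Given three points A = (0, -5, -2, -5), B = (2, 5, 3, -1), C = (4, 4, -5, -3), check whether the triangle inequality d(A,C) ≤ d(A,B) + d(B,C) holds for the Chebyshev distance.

d(A,B) = max(2, 10, 5, 4) = 10, d(B,C) = max(2, 1, 8, 2) = 8, d(A,C) = max(4, 9, 3, 2) = 9.
d(A,C) = 9 ≤ 10 + 8 = 18. Triangle inequality is satisfied.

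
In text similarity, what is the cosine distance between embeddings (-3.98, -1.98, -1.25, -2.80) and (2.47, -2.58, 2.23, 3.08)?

With u = (-3.98, -1.98, -1.25, -2.80), v = (2.47, -2.58, 2.23, 3.08):
u·v = (-3.98)·2.47 + (-1.98)·(-2.58) + (-1.25)·2.23 + (-2.8)·3.08 = (-9.8306) + 5.1084 + (-2.7875) + (-8.624) = -16.1337.
|u| = √((-3.98)² + (-1.98)² + (-1.25)² + (-2.8)²) = √(15.8404 + 3.9204 + 1.5625 + 7.84) = √29.1633, |v| = √(2.47² + (-2.58)² + 2.23² + 3.08²) = √(6.1009 + 6.6564 + 4.9729 + 9.4864) = √27.2166.
cos θ = (u·v)/(|u||v|) = -16.1337/(√29.1633·√27.2166) ≈ -0.5727
Cosine distance = 1 - cos θ ≈ 1 - (-0.5727) = 1.5727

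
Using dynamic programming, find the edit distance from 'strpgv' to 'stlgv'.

Let D[i][j] be the edit distance between the first i characters of 'strpgv' and the first j characters of 'stlgv', with D[i][0] = i, D[0][j] = j, and D[i][j] = D[i-1][j-1] if the characters match, else 1 + min(D[i-1][j], D[i][j-1], D[i-1][j-1]). Filling the table (rows: prefixes of 'strpgv', columns: prefixes of 'stlgv'):
     ε  s  t  l  g  v
  ε  0  1  2  3  4  5
  s  1  0  1  2  3  4
  t  2  1  0  1  2  3
  r  3  2  1  1  2  3
  p  4  3  2  2  2  3
  g  5  4  3  3  2  3
  v  6  5  4  4  3  2
The bottom-right entry gives D[6][5] = 2, so no sequence of fewer than 2 edits works. Backtracking through the table gives one optimal edit sequence (2 edits):
  strpgv → stpgv (del r @3)
  stpgv → stlgv (sub p→l @3)
Edit distance = 2.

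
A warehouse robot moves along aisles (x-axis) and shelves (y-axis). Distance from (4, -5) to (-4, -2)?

Σ|x_i - y_i| = |4 - (-4)| + |-5 - (-2)| = 8 + 3 = 11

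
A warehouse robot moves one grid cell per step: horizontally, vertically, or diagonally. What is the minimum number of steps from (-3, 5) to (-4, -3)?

max(|x_i - y_i|) = max(|-3 - (-4)|, |5 - (-3)|) = max(1, 8) = 8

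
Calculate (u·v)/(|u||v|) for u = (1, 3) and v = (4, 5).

With u = (1, 3), v = (4, 5):
u·v = 1·4 + 3·5 = 4 + 15 = 19.
|u| = √(1² + 3²) = √10, |v| = √(4² + 5²) = √41, so |u||v| = √(10·41) = √410.
cos θ = (u·v)/(|u||v|) = 19/√410 ≈ 0.9383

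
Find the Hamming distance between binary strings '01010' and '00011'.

Differing positions: 2, 5. Hamming distance = 2.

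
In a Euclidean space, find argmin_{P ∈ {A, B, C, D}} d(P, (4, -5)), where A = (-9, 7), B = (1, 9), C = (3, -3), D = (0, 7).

Distances: d(A) ≈ 17.6918, d(B) ≈ 14.3178, d(C) ≈ 2.2361, d(D) ≈ 12.6491. Nearest: C = (3, -3) with distance 2.2361.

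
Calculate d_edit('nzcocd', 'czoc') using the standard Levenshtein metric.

Let D[i][j] be the edit distance between the first i characters of 'nzcocd' and the first j characters of 'czoc', with D[i][0] = i, D[0][j] = j, and D[i][j] = D[i-1][j-1] if the characters match, else 1 + min(D[i-1][j], D[i][j-1], D[i-1][j-1]). Filling the table (rows: prefixes of 'nzcocd', columns: prefixes of 'czoc'):
     ε  c  z  o  c
  ε  0  1  2  3  4
  n  1  1  2  3  4
  z  2  2  1  2  3
  c  3  2  2  2  2
  o  4  3  3  2  3
  c  5  4  4  3  2
  d  6  5  5  4  3
The bottom-right entry gives D[6][4] = 3, so no sequence of fewer than 3 edits works. Backtracking through the table gives one optimal edit sequence (3 edits):
  nzcocd → czcocd (sub n→c @1)
  czcocd → czocd (del c @3)
  czocd → czoc (del d @5)
Edit distance = 3.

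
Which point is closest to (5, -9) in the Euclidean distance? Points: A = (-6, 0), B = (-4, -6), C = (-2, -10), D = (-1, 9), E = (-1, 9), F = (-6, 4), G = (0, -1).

Distances: d(A) ≈ 14.2127, d(B) ≈ 9.4868, d(C) ≈ 7.0711, d(D) ≈ 18.9737, d(E) ≈ 18.9737, d(F) ≈ 17.0294, d(G) ≈ 9.434. Nearest: C = (-2, -10) with distance 7.0711.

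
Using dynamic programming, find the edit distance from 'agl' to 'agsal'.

Let D[i][j] be the edit distance between the first i characters of 'agl' and the first j characters of 'agsal', with D[i][0] = i, D[0][j] = j, and D[i][j] = D[i-1][j-1] if the characters match, else 1 + min(D[i-1][j], D[i][j-1], D[i-1][j-1]). Filling the table (rows: prefixes of 'agl', columns: prefixes of 'agsal'):
     ε  a  g  s  a  l
  ε  0  1  2  3  4  5
  a  1  0  1  2  3  4
  g  2  1  0  1  2  3
  l  3  2  1  1  2  2
The bottom-right entry gives D[3][5] = 2, so no sequence of fewer than 2 edits works. Backtracking through the table gives one optimal edit sequence (2 edits):
  agl → agsl (ins s @3)
  agsl → agsal (ins a @4)
Edit distance = 2.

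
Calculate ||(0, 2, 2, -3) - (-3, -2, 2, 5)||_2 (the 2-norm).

(Σ|x_i - y_i|^2)^(1/2) = (|0 - (-3)|^2 + |2 - (-2)|^2 + |2 - 2|^2 + |-3 - 5|^2)^(1/2)
= (3^2 + 4^2 + 0^2 + 8^2)^(1/2) = (9 + 16 + 0 + 64)^(1/2) = (89)^(1/2) ≈ 9.434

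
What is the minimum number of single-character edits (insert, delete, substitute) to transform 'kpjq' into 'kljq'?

Let D[i][j] be the edit distance between the first i characters of 'kpjq' and the first j characters of 'kljq', with D[i][0] = i, D[0][j] = j, and D[i][j] = D[i-1][j-1] if the characters match, else 1 + min(D[i-1][j], D[i][j-1], D[i-1][j-1]). Filling the table (rows: prefixes of 'kpjq', columns: prefixes of 'kljq'):
     ε  k  l  j  q
  ε  0  1  2  3  4
  k  1  0  1  2  3
  p  2  1  1  2  3
  j  3  2  2  1  2
  q  4  3  3  2  1
The bottom-right entry gives D[4][4] = 1, so no sequence of fewer than 1 edit works. Backtracking through the table gives one optimal edit sequence (1 edit):
  kpjq → kljq (sub p→l @2)
Edit distance = 1.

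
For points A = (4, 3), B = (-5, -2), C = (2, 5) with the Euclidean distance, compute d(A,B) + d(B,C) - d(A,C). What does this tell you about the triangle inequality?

d(A,B) = √(9² + 5²) = √106 ≈ 10.2956, d(B,C) = √(7² + 7²) = √98 ≈ 9.8995, d(A,C) = √(2² + 2²) = √8 ≈ 2.8284.
d(A,B) + d(B,C) - d(A,C) = 10.2956 + 9.8995 - 2.8284 = 20.1951 - 2.8284 = 17.3667 (to 4 decimal places). This is ≥ 0, so the triangle inequality holds for these points.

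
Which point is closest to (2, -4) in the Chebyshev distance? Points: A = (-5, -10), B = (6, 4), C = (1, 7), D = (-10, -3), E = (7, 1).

Distances: d(A) = 7, d(B) = 8, d(C) = 11, d(D) = 12, d(E) = 5. Nearest: E = (7, 1) with distance 5.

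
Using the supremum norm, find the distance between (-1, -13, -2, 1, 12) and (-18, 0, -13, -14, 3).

max(|x_i - y_i|) = max(|-1 - (-18)|, |-13 - 0|, |-2 - (-13)|, |1 - (-14)|, |12 - 3|) = max(17, 13, 11, 15, 9) = 17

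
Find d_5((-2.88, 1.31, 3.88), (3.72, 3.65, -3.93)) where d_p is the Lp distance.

(Σ|x_i - y_i|^5)^(1/5) = (|-2.88 - 3.72|^5 + |1.31 - 3.65|^5 + |3.88 - (-3.93)|^5)^(1/5)
= (6.6^5 + 2.34^5 + 7.81^5)^(1/5) ≈ (12523.3258 + 70.1583 + 29057.2941)^(1/5) = (41650.7782)^(1/5) ≈ 8.3931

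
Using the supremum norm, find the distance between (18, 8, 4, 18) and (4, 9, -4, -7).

max(|x_i - y_i|) = max(|18 - 4|, |8 - 9|, |4 - (-4)|, |18 - (-7)|) = max(14, 1, 8, 25) = 25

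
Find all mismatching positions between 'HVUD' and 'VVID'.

Differing positions: 1, 3. Hamming distance = 2.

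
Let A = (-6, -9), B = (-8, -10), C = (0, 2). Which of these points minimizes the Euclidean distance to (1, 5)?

Distances: d(A) ≈ 15.6525, d(B) ≈ 17.4929, d(C) ≈ 3.1623. Nearest: C = (0, 2) with distance 3.1623.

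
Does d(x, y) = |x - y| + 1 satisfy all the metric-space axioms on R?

No. d fails identity of indiscernibles (specifically d(x,x) = 0): d(1, 1) = |1 - 1| + 1 = 0 + 1 = 1 ≠ 0.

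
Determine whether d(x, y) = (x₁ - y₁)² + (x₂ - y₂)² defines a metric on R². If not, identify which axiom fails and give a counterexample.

No. The squared Euclidean distance fails the triangle inequality. Counterexample: x = (0, 0), y = (1, 2), z = (2, 4). d(x,z) = 2² + 4² = 20, but d(x,y) + d(y,z) = (1² + 2²) + (1² + 2²) = 5 + 5 = 10. Since 20 > 10, the triangle inequality is violated. (Note: √d, the ordinary Euclidean distance, IS a metric.)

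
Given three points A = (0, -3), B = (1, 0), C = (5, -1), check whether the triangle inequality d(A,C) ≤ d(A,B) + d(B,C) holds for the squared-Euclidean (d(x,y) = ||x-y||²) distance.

d(A,B) = 1² + 3² = 10, d(B,C) = 4² + 1² = 17, d(A,C) = 5² + 2² = 29.
d(A,C) = 29 > 10 + 17 = 27. Triangle inequality is VIOLATED. (Squared-Euclidean is not a metric — this is a counterexample.)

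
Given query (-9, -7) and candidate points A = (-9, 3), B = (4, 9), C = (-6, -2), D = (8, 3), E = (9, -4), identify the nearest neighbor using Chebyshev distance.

Distances: d(A) = 10, d(B) = 16, d(C) = 5, d(D) = 17, d(E) = 18. Nearest: C = (-6, -2) with distance 5.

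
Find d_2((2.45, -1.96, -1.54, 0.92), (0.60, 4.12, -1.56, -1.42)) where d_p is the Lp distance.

(Σ|x_i - y_i|^2)^(1/2) = (|2.45 - 0.6|^2 + |-1.96 - 4.12|^2 + |-1.54 - (-1.56)|^2 + |0.92 - (-1.42)|^2)^(1/2)
= (1.85^2 + 6.08^2 + 0.02^2 + 2.34^2)^(1/2) = (3.4225 + 36.9664 + 0.0004 + 5.4756)^(1/2) = (45.8649)^(1/2) ≈ 6.7724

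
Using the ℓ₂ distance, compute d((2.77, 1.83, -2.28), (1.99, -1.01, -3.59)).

(Σ|x_i - y_i|^2)^(1/2) = (|2.77 - 1.99|^2 + |1.83 - (-1.01)|^2 + |-2.28 - (-3.59)|^2)^(1/2)
= (0.78^2 + 2.84^2 + 1.31^2)^(1/2) = (0.6084 + 8.0656 + 1.7161)^(1/2) = (10.3901)^(1/2) ≈ 3.2234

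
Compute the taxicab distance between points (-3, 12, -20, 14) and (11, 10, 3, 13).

Σ|x_i - y_i| = |-3 - 11| + |12 - 10| + |-20 - 3| + |14 - 13| = 14 + 2 + 23 + 1 = 40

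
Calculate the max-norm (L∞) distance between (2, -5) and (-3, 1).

max(|x_i - y_i|) = max(|2 - (-3)|, |-5 - 1|) = max(5, 6) = 6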